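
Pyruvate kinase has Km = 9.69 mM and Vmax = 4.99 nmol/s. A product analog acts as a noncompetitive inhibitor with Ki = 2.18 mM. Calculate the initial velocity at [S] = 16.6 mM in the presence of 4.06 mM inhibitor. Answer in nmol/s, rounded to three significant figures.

1.10 nmol/s

α = 1 + [I]/Ki = 1 + 4.06/2.18 = 2.862.
For a noncompetitive inhibitor, Vmax is reduced to Vmax/α while Km is unchanged: Km,app = 9.69 mM, Vmax,app = 1.74 nmol/s.
v = Vmax,app·[S]/(Km,app + [S]) = 1.74 × 16.6/(9.69 + 16.6) = 1.10 nmol/s.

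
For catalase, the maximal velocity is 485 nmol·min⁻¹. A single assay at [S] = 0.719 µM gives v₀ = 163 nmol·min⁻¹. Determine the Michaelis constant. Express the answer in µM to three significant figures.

From v = Vmax[S]/(Km+[S]), Km = [S](Vmax − v)/v.
Km = 0.719 × (485 − 163) / 163 = 231.5/163 = 1.42 µM.

1.42 µM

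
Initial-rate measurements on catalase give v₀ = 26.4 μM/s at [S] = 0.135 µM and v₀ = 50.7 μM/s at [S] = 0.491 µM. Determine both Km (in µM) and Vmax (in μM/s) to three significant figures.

Km = 0.263 µM; Vmax = 77.9 μM/s

In reciprocal form, 1/v = (Km/Vmax)·(1/[S]) + 1/Vmax. The two points give (1/[S], 1/v) = (7.407, 0.03788) and (2.037, 0.01972).
Slope = (0.03788 − 0.01972)/(7.407 − 2.037) = 0.003380; intercept = 0.03788 − 0.003380×7.407 = 0.01284.
Vmax = 1/intercept = 77.9 μM/s; Km = slope × Vmax = 0.003380 × 77.9 = 0.263 µM.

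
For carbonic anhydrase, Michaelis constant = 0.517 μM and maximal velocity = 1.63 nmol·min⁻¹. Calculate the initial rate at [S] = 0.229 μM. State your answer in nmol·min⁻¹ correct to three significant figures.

0.500 nmol·min⁻¹

[S]/(Km+[S]) = 0.229/0.7460 = 0.3070, the fractional saturation.
v = 0.3070 × Vmax = 0.3070 × 1.63 = 0.500 nmol·min⁻¹.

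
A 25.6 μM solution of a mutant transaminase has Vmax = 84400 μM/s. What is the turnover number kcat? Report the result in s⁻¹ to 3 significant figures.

3300 s⁻¹

kcat = Vmax/[E]total = 84400 μM/s / 25.6 μM = 3300 s⁻¹.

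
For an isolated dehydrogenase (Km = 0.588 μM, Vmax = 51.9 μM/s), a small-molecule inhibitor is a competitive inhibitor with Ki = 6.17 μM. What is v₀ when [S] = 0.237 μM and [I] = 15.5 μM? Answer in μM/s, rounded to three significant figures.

With α = 1 + [I]/Ki = 1 + 15.5/6.17 = 3.512, the competitive rate law is v = Vmax[S] / (αKm + [S]).
v = 51.9×0.237 / (3.512×0.588 + 0.237) = 12.30/2.302 = 5.34 μM/s.

5.34 μM/s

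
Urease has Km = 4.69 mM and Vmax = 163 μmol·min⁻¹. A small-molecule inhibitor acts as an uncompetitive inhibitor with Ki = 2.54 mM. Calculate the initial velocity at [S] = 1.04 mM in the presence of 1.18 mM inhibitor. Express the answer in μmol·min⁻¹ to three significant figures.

27.3 μmol·min⁻¹

α = 1 + [I]/Ki = 1 + 1.18/2.54 = 1.465.
For an uncompetitive inhibitor, both parameters are divided by α, giving Vmax/α and Km/α: Km,app = 3.20 mM, Vmax,app = 111 μmol·min⁻¹.
v = Vmax,app·[S]/(Km,app + [S]) = 111 × 1.04/(3.20 + 1.04) = 27.3 μmol·min⁻¹.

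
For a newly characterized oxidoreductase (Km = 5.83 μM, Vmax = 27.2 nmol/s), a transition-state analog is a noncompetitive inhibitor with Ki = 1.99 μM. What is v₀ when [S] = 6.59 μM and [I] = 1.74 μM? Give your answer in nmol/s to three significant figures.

7.70 nmol/s

α = 1 + [I]/Ki = 1 + 1.74/1.99 = 1.874.
For a noncompetitive inhibitor, Vmax is reduced to Vmax/α while Km is unchanged: Km,app = 5.83 μM, Vmax,app = 14.5 nmol/s.
v = Vmax,app·[S]/(Km,app + [S]) = 14.5 × 6.59/(5.83 + 6.59) = 7.70 nmol/s.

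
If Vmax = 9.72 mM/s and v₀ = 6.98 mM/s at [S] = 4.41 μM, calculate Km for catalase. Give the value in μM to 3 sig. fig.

1.73 μM

v/Vmax = 6.98/9.72 = 0.7181 = [S]/(Km+[S]).
So Km + [S] = [S]/0.7181 = 6.141 μM, giving Km = 6.141 − 4.41 = 1.73 μM.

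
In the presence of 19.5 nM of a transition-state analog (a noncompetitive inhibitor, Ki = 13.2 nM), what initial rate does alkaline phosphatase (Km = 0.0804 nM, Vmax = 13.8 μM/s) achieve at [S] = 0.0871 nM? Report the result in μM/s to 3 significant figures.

2.90 μM/s

α = 1 + [I]/Ki = 1 + 19.5/13.2 = 2.477.
For a noncompetitive inhibitor, Vmax is reduced to Vmax/α while Km is unchanged: Km,app = 0.0804 nM, Vmax,app = 5.57 μM/s.
v = Vmax,app·[S]/(Km,app + [S]) = 5.57 × 0.0871/(0.0804 + 0.0871) = 2.90 μM/s.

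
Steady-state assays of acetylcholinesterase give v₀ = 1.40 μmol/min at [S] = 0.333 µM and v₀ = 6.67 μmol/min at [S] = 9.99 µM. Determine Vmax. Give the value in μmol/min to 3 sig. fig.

7.66 μmol/min

From v = Vmax[S]/(Km+[S]), each point gives Vmax = v(Km+[S])/[S].
Equating: 1.40(Km+0.333)/0.333 = 6.67(Km+9.99)/9.99.
4.204·Km + 1.40 = 0.6677·Km + 6.67, so (4.204 − 0.6677)·Km = 6.67 − 1.40.
Km = 5.270/3.537 = 1.49 µM; then Vmax = 1.40(1.49+0.333)/0.333 = 7.66 μmol/min.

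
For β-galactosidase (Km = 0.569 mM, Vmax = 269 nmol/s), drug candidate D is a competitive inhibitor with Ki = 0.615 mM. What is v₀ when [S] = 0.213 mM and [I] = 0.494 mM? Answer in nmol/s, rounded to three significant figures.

With α = 1 + [I]/Ki = 1 + 0.494/0.615 = 1.803, the competitive rate law is v = Vmax[S] / (αKm + [S]).
v = 269×0.213 / (1.803×0.569 + 0.213) = 57.30/1.239 = 46.2 nmol/s.

46.2 nmol/s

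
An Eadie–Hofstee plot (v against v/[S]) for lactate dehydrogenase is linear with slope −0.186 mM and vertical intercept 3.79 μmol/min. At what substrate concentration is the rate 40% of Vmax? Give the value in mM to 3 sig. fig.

The Eadie–Hofstee slope gives Km = 0.186 mM (slope = −Km).
v/Vmax = [S]/(Km+[S]) = 0.4 ⇒ [S] = Km·0.4/(1−0.4) = 0.186 × 0.6667 = 0.124 mM.

0.124 mM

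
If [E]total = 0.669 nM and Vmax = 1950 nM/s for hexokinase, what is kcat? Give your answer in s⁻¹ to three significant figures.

kcat = Vmax/[E]total = 1950 nM/s / 0.669 nM = 2910 s⁻¹.

2910 s⁻¹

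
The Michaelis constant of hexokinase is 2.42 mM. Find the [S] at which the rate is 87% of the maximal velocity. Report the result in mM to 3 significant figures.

16.2 mM

v/Vmax = [S]/(Km+[S]) = 0.87, so [S] = Km·0.87/(1 − 0.87) = 2.42 × 6.692.
[S] = 16.2 mM.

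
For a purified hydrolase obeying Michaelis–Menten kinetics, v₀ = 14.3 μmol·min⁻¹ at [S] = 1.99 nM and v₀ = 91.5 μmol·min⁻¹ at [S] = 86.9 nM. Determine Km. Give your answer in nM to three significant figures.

12.6 nM

From v = Vmax[S]/(Km+[S]), each point gives Vmax = v(Km+[S])/[S].
Equating: 14.3(Km+1.99)/1.99 = 91.5(Km+86.9)/86.9.
7.186·Km + 14.3 = 1.053·Km + 91.5, so (7.186 − 1.053)·Km = 91.5 − 14.3.
Km = 77.20/6.133 = 12.6 nM; then Vmax = 14.3(12.6+1.99)/1.99 = 105 μmol·min⁻¹.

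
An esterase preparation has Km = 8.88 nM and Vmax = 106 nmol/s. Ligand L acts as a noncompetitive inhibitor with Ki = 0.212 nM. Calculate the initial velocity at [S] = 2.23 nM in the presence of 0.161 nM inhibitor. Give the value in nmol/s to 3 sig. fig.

12.1 nmol/s

α = 1 + [I]/Ki = 1 + 0.161/0.212 = 1.759.
For a noncompetitive inhibitor, Vmax is reduced to Vmax/α while Km is unchanged: Km,app = 8.88 nM, Vmax,app = 60.2 nmol/s.
v = Vmax,app·[S]/(Km,app + [S]) = 60.2 × 2.23/(8.88 + 2.23) = 12.1 nmol/s.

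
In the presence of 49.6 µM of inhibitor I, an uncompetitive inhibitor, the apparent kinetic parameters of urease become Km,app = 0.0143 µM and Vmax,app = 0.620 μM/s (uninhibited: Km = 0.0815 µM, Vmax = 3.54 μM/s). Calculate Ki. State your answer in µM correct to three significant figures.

Uncompetitive: Vmax,app = Vmax/α (and Km,app = Km/α) with α = 1 + [I]/Ki.
α = Vmax/Vmax,app = 3.54/0.620 = 5.710.
Since α = 1 + [I]/Ki, [I]/Ki = 5.710 − 1 = 4.710 and Ki = 49.6/4.710 = 10.5 µM.

10.5 µM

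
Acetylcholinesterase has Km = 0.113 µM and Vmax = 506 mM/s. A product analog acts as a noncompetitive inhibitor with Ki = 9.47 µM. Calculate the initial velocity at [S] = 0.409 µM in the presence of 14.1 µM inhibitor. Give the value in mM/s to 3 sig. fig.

159 mM/s

α = 1 + [I]/Ki = 1 + 14.1/9.47 = 2.489.
For a noncompetitive inhibitor, Vmax is reduced to Vmax/α while Km is unchanged: Km,app = 0.113 µM, Vmax,app = 203 mM/s.
v = Vmax,app·[S]/(Km,app + [S]) = 203 × 0.409/(0.113 + 0.409) = 159 mM/s.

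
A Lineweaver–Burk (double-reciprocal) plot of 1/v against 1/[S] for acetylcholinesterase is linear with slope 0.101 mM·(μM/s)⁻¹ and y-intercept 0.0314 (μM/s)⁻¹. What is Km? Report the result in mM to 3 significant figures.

y-intercept = 1/Vmax ⇒ Vmax = 31.8 μM/s; slope = Km/Vmax ⇒ Km = slope × Vmax.
Km = 0.101 × 31.8 = 3.22 mM.

3.22 mM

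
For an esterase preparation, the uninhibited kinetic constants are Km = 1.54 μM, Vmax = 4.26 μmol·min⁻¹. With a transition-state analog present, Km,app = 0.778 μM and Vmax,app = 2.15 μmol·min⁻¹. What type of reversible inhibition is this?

Both Km and Vmax decrease by the same factor (~1.98-fold) — characteristic of uncompetitive inhibition.

uncompetitive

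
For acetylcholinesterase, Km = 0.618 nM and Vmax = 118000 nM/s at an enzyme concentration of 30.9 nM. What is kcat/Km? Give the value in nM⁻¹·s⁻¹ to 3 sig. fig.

6180 nM⁻¹·s⁻¹

kcat = Vmax/[E]total = 118000/30.9 = 3820 s⁻¹.
kcat/Km = 3820/0.618 = 6180 nM⁻¹·s⁻¹.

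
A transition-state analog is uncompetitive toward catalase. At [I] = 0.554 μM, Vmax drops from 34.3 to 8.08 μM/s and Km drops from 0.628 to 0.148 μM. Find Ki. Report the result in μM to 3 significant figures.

0.171 μM

Uncompetitive: Vmax,app = Vmax/α (and Km,app = Km/α) with α = 1 + [I]/Ki.
α = Vmax/Vmax,app = 34.3/8.08 = 4.245.
Ki = [I]/(α − 1) = 0.554/3.245 = 0.171 μM.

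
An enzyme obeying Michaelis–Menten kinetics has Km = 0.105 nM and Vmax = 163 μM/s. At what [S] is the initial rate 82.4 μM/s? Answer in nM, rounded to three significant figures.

Rearranging v = Vmax[S]/(Km+[S]) gives [S] = Km·v/(Vmax − v).
[S] = 0.105 × 82.4 / (163 − 82.4) = 8.652/80.60 = 0.107 nM.

0.107 nM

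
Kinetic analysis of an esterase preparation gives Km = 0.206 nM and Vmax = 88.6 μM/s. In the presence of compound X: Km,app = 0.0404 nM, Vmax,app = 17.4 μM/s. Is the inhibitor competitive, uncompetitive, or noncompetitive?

Both Km and Vmax decrease by the same factor (~5.10-fold) — characteristic of uncompetitive inhibition.

uncompetitive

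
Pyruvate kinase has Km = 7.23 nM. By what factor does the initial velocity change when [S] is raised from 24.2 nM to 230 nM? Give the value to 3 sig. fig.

1.26

Since Vmax cancels, v₂/v₁ = [S]₂(Km+[S]₁) / [S]₁(Km+[S]₂).
= 230×(7.23+24.2) / (24.2×(7.23+230)) = 7229/5741 = 1.26.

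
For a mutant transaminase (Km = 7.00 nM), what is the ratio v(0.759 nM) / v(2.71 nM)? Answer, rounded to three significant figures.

0.350

The fractional saturations are [S]/(Km+[S]) = 2.71/9.710 = 0.2791 and 0.759/7.759 = 0.09782.
v₂/v₁ is just their ratio: 0.09782/0.2791 = 0.350.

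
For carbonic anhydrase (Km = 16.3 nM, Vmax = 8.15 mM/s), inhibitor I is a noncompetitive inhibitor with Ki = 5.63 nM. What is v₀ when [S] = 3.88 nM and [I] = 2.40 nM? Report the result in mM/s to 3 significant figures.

With α = 1 + [I]/Ki = 1 + 2.40/5.63 = 1.426, the noncompetitive rate law is v = (Vmax/α)·[S] / (Km + [S]).
v = (8.15/1.426)×3.88 / (16.3 + 3.88) = 22.17/20.18 = 1.10 mM/s.

1.10 mM/s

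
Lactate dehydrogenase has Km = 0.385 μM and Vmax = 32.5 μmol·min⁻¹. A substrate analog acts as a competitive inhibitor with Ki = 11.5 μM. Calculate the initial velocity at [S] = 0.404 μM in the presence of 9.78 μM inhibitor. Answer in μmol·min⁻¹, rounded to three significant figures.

With α = 1 + [I]/Ki = 1 + 9.78/11.5 = 1.850, the competitive rate law is v = Vmax[S] / (αKm + [S]).
v = 32.5×0.404 / (1.850×0.385 + 0.404) = 13.13/1.116 = 11.8 μmol·min⁻¹.

11.8 μmol·min⁻¹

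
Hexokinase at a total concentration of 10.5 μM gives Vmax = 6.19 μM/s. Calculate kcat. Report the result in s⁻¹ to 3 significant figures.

0.590 s⁻¹

kcat = Vmax/[E]total = 6.19 μM/s / 10.5 μM = 0.590 s⁻¹.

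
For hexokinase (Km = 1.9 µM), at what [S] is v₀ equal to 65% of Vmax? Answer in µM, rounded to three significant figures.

3.53 µM

v/Vmax = [S]/(Km+[S]) = 0.65, so [S] = Km·0.65/(1 − 0.65) = 1.9 × 1.857.
[S] = 3.53 µM.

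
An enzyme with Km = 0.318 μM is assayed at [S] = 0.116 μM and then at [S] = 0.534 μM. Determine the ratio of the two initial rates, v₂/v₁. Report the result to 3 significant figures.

2.34

Since Vmax cancels, v₂/v₁ = [S]₂(Km+[S]₁) / [S]₁(Km+[S]₂).
= 0.534×(0.318+0.116) / (0.116×(0.318+0.534)) = 0.2318/0.09883 = 2.34.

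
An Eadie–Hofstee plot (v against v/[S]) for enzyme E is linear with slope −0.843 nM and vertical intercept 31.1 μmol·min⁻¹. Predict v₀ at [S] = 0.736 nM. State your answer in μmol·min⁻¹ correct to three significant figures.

14.5 μmol·min⁻¹

In the Eadie–Hofstee form v = Vmax − Km·(v/[S]), the slope is −Km and the intercept is Vmax, so Km = 0.843 nM and Vmax = 31.1 μmol·min⁻¹.
v = 31.1 × 0.736/(0.843 + 0.736) = 14.5 μmol·min⁻¹.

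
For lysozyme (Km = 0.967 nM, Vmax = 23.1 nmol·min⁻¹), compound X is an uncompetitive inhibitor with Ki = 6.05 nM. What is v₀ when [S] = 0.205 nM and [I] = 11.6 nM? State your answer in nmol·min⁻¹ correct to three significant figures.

3.03 nmol·min⁻¹

α = 1 + [I]/Ki = 1 + 11.6/6.05 = 2.917.
For an uncompetitive inhibitor, both parameters are divided by α, giving Vmax/α and Km/α: Km,app = 0.331 nM, Vmax,app = 7.92 nmol·min⁻¹.
v = Vmax,app·[S]/(Km,app + [S]) = 7.92 × 0.205/(0.331 + 0.205) = 3.03 nmol·min⁻¹.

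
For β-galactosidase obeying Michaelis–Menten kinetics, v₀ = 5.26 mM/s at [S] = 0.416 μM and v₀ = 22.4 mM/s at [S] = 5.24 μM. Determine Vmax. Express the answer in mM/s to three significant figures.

31.2 mM/s

In reciprocal form, 1/v = (Km/Vmax)·(1/[S]) + 1/Vmax. The two points give (1/[S], 1/v) = (2.404, 0.1901) and (0.1908, 0.04464).
Slope = (0.1901 − 0.04464)/(2.404 − 0.1908) = 0.06573; intercept = 0.1901 − 0.06573×2.404 = 0.03210.
Vmax = 1/intercept = 31.2 mM/s; Km = slope × Vmax = 0.06573 × 31.2 = 2.05 μM.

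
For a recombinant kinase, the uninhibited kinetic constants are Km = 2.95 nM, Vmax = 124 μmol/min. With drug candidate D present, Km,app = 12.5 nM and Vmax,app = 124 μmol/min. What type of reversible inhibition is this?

Km increases (2.95 → 12.5 nM) while Vmax is unchanged — the hallmark of competitive inhibition.

competitive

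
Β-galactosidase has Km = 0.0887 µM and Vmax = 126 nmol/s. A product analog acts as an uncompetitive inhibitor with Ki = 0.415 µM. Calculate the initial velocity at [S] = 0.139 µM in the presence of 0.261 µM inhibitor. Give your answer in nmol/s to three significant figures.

55.6 nmol/s

With α = 1 + [I]/Ki = 1 + 0.261/0.415 = 1.629, the uncompetitive rate law is v = (Vmax/α)·[S] / (Km/α + [S]).
v = (126/1.629)×0.139 / (0.0887/1.629 + 0.139) = 10.75/0.1935 = 55.6 nmol/s.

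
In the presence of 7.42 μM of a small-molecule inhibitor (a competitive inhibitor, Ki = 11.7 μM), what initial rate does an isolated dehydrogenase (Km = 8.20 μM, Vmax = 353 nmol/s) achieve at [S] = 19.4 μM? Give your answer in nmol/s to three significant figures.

209 nmol/s

α = 1 + [I]/Ki = 1 + 7.42/11.7 = 1.634.
For a competitive inhibitor, Vmax is unchanged and the apparent Km becomes α·Km: Km,app = 13.4 μM, Vmax,app = 353 nmol/s.
v = Vmax,app·[S]/(Km,app + [S]) = 353 × 19.4/(13.4 + 19.4) = 209 nmol/s.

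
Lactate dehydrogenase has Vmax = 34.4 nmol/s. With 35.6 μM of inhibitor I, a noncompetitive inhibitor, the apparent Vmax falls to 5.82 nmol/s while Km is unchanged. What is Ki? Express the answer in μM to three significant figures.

7.25 μM

Noncompetitive: Vmax,app = Vmax/α with α = 1 + [I]/Ki.
α = Vmax/Vmax,app = 34.4/5.82 = 5.911.
Since α = 1 + [I]/Ki, [I]/Ki = 5.911 − 1 = 4.911 and Ki = 35.6/4.911 = 7.25 μM.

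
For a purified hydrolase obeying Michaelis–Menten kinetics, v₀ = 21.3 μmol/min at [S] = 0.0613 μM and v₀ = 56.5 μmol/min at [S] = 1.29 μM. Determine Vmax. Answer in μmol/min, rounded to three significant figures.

61.6 μmol/min

In reciprocal form, 1/v = (Km/Vmax)·(1/[S]) + 1/Vmax. The two points give (1/[S], 1/v) = (16.31, 0.04695) and (0.7752, 0.01770).
Slope = (0.04695 − 0.01770)/(16.31 − 0.7752) = 0.001882; intercept = 0.04695 − 0.001882×16.31 = 0.01624.
Vmax = 1/intercept = 61.6 μmol/min; Km = slope × Vmax = 0.001882 × 61.6 = 0.116 μM.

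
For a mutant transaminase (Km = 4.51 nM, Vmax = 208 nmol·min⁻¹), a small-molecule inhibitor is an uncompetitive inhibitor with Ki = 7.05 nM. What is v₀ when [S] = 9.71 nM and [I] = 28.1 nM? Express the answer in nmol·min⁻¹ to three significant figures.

38.2 nmol·min⁻¹

α = 1 + [I]/Ki = 1 + 28.1/7.05 = 4.986.
For an uncompetitive inhibitor, both parameters are divided by α, giving Vmax/α and Km/α: Km,app = 0.905 nM, Vmax,app = 41.7 nmol·min⁻¹.
v = Vmax,app·[S]/(Km,app + [S]) = 41.7 × 9.71/(0.905 + 9.71) = 38.2 nmol·min⁻¹.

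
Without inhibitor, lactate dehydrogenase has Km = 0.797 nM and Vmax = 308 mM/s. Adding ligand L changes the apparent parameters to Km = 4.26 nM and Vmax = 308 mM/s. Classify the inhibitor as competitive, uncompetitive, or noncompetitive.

Km increases (0.797 → 4.26 nM) while Vmax is unchanged — the hallmark of competitive inhibition.

competitive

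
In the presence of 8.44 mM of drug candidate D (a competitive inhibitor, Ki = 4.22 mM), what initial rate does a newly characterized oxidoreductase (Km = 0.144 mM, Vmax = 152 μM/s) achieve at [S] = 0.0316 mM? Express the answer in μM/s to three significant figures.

α = 1 + [I]/Ki = 1 + 8.44/4.22 = 3.000.
For a competitive inhibitor, Vmax is unchanged and the apparent Km becomes α·Km: Km,app = 0.432 mM, Vmax,app = 152 μM/s.
v = Vmax,app·[S]/(Km,app + [S]) = 152 × 0.0316/(0.432 + 0.0316) = 10.4 μM/s.

10.4 μM/s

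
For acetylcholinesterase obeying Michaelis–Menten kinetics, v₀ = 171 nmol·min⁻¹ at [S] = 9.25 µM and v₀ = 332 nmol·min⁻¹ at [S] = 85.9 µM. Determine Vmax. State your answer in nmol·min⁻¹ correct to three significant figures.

In reciprocal form, 1/v = (Km/Vmax)·(1/[S]) + 1/Vmax. The two points give (1/[S], 1/v) = (0.1081, 0.005848) and (0.01164, 0.003012).
Slope = (0.005848 − 0.003012)/(0.1081 − 0.01164) = 0.02940; intercept = 0.005848 − 0.02940×0.1081 = 0.002670.
Vmax = 1/intercept = 375 nmol·min⁻¹; Km = slope × Vmax = 0.02940 × 375 = 11.0 µM.

375 nmol·min⁻¹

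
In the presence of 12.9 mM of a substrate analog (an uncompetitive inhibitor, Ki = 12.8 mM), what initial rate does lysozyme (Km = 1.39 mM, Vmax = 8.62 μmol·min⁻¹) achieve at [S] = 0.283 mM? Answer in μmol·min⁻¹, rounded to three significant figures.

α = 1 + [I]/Ki = 1 + 12.9/12.8 = 2.008.
For an uncompetitive inhibitor, both parameters are divided by α, giving Vmax/α and Km/α: Km,app = 0.692 mM, Vmax,app = 4.29 μmol·min⁻¹.
v = Vmax,app·[S]/(Km,app + [S]) = 4.29 × 0.283/(0.692 + 0.283) = 1.25 μmol·min⁻¹.

1.25 μmol·min⁻¹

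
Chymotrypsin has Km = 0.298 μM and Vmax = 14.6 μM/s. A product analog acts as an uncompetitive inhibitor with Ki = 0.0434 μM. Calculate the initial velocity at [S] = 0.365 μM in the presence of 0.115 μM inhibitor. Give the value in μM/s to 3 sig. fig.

3.27 μM/s

α = 1 + [I]/Ki = 1 + 0.115/0.0434 = 3.650.
For an uncompetitive inhibitor, both parameters are divided by α, giving Vmax/α and Km/α: Km,app = 0.0816 μM, Vmax,app = 4.00 μM/s.
v = Vmax,app·[S]/(Km,app + [S]) = 4.00 × 0.365/(0.0816 + 0.365) = 3.27 μM/s.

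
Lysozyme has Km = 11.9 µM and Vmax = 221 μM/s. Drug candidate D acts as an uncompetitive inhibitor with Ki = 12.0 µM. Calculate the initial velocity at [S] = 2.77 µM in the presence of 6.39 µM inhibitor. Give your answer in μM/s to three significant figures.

37.9 μM/s

α = 1 + [I]/Ki = 1 + 6.39/12.0 = 1.532.
For an uncompetitive inhibitor, both parameters are divided by α, giving Vmax/α and Km/α: Km,app = 7.77 µM, Vmax,app = 144 μM/s.
v = Vmax,app·[S]/(Km,app + [S]) = 144 × 2.77/(7.77 + 2.77) = 37.9 μM/s.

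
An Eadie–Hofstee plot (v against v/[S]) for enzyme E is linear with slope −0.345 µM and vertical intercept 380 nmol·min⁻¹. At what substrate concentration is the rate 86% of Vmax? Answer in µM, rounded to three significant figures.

2.12 µM

The Eadie–Hofstee slope gives Km = 0.345 µM (slope = −Km).
v/Vmax = [S]/(Km+[S]) = 0.86 ⇒ [S] = Km·0.86/(1−0.86) = 0.345 × 6.143 = 2.12 µM.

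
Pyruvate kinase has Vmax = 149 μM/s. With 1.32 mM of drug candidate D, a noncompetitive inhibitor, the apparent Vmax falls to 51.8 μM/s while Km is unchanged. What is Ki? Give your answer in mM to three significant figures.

0.703 mM

Noncompetitive: Vmax,app = Vmax/α with α = 1 + [I]/Ki.
α = Vmax/Vmax,app = 149/51.8 = 2.876.
Ki = [I]/(α − 1) = 1.32/1.876 = 0.703 mM.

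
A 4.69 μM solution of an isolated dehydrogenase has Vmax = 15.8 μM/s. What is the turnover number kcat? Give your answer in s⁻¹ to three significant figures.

kcat = Vmax/[E]total = 15.8 μM/s / 4.69 μM = 3.37 s⁻¹.

3.37 s⁻¹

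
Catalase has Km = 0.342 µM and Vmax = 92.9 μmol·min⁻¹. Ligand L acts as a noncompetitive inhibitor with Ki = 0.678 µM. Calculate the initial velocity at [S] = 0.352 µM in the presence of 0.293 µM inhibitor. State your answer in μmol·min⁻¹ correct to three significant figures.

With α = 1 + [I]/Ki = 1 + 0.293/0.678 = 1.432, the noncompetitive rate law is v = (Vmax/α)·[S] / (Km + [S]).
v = (92.9/1.432)×0.352 / (0.342 + 0.352) = 22.83/0.6940 = 32.9 μmol·min⁻¹.

32.9 μmol·min⁻¹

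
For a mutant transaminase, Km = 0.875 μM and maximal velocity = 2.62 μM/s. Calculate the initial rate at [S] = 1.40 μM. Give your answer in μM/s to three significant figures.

v = Vmax·[S]/(Km + [S]) = 2.62 × 1.40 / (0.875 + 1.40)
  = 3.668 / 2.275 = 1.61 μM/s.

1.61 μM/s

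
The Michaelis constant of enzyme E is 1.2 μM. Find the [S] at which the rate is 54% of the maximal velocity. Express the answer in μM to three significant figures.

v/Vmax = [S]/(Km+[S]) = 0.54, so [S] = Km·0.54/(1 − 0.54) = 1.2 × 1.174.
[S] = 1.41 μM.

1.41 μM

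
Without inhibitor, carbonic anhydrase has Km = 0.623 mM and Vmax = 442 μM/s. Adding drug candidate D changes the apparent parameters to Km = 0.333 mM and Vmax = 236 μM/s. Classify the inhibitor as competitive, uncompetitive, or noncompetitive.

uncompetitive

Both Km and Vmax decrease by the same factor (~1.87-fold) — characteristic of uncompetitive inhibition.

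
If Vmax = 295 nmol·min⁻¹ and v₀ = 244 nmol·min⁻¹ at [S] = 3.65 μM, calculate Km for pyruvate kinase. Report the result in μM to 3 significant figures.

From v = Vmax[S]/(Km+[S]), Km = [S](Vmax − v)/v.
Km = 3.65 × (295 − 244) / 244 = 186.2/244 = 0.763 μM.

0.763 μM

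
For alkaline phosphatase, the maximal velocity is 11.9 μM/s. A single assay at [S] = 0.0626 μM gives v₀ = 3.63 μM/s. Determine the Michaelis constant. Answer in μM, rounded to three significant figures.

From v = Vmax[S]/(Km+[S]), Km = [S](Vmax − v)/v.
Km = 0.0626 × (11.9 − 3.63) / 3.63 = 0.5177/3.63 = 0.143 μM.

0.143 μM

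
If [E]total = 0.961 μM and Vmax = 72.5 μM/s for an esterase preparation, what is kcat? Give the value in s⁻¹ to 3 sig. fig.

kcat = Vmax/[E]total = 72.5 μM/s / 0.961 μM = 75.4 s⁻¹.

75.4 s⁻¹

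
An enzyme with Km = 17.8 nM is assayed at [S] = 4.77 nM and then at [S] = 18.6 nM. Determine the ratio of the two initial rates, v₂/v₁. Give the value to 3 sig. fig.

The fractional saturations are [S]/(Km+[S]) = 4.77/22.57 = 0.2113 and 18.6/36.40 = 0.5110.
v₂/v₁ is just their ratio: 0.5110/0.2113 = 2.42.

2.42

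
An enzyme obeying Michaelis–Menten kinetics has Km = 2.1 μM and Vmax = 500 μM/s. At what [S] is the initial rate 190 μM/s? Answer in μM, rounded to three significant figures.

Rearranging v = Vmax[S]/(Km+[S]) gives [S] = Km·v/(Vmax − v).
[S] = 2.1 × 190 / (500 − 190) = 399.0/310.0 = 1.29 μM.

1.29 μM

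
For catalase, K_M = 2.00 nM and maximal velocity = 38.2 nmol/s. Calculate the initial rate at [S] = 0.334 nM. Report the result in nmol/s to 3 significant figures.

v = Vmax·[S]/(Km + [S]) = 38.2 × 0.334 / (2.00 + 0.334)
  = 12.76 / 2.334 = 5.47 nmol/s.

5.47 nmol/s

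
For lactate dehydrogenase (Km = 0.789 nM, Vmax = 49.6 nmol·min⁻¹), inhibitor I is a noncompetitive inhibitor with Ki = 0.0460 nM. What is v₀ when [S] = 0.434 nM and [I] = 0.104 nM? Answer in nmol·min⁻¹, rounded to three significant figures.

With α = 1 + [I]/Ki = 1 + 0.104/0.0460 = 3.261, the noncompetitive rate law is v = (Vmax/α)·[S] / (Km + [S]).
v = (49.6/3.261)×0.434 / (0.789 + 0.434) = 6.601/1.223 = 5.40 nmol·min⁻¹.

5.40 nmol·min⁻¹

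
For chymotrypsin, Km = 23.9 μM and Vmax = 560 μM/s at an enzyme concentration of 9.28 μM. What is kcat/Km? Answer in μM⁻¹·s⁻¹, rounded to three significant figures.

2.52 μM⁻¹·s⁻¹

kcat = Vmax/[E]total = 560/9.28 = 60.3 s⁻¹.
kcat/Km = 60.3/23.9 = 2.52 μM⁻¹·s⁻¹.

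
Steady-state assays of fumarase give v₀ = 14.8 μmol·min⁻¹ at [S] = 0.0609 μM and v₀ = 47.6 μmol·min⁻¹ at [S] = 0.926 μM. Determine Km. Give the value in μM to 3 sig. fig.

0.171 μM

In reciprocal form, 1/v = (Km/Vmax)·(1/[S]) + 1/Vmax. The two points give (1/[S], 1/v) = (16.42, 0.06757) and (1.080, 0.02101).
Slope = (0.06757 − 0.02101)/(16.42 − 1.080) = 0.003035; intercept = 0.06757 − 0.003035×16.42 = 0.01773.
Vmax = 1/intercept = 56.4 μmol·min⁻¹; Km = slope × Vmax = 0.003035 × 56.4 = 0.171 μM.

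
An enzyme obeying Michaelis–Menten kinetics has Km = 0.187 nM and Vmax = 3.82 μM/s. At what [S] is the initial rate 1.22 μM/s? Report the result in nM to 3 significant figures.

0.0877 nM

Rearranging v = Vmax[S]/(Km+[S]) gives [S] = Km·v/(Vmax − v).
[S] = 0.187 × 1.22 / (3.82 − 1.22) = 0.2281/2.600 = 0.0877 nM.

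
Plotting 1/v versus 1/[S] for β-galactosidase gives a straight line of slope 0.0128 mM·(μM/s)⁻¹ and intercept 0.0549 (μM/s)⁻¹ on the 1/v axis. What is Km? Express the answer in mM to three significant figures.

0.233 mM

y-intercept = 1/Vmax ⇒ Vmax = 18.2 μM/s; slope = Km/Vmax ⇒ Km = slope × Vmax.
Km = 0.0128 × 18.2 = 0.233 mM.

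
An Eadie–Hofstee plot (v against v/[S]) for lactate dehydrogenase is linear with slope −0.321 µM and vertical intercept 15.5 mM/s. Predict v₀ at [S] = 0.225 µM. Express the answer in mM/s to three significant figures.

In the Eadie–Hofstee form v = Vmax − Km·(v/[S]), the slope is −Km and the intercept is Vmax, so Km = 0.321 µM and Vmax = 15.5 mM/s.
v = 15.5 × 0.225/(0.321 + 0.225) = 6.39 mM/s.

6.39 mM/s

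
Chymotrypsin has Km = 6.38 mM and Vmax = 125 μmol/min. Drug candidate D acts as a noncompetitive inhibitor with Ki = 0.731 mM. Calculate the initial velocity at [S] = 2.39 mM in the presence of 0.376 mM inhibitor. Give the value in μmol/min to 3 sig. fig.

22.5 μmol/min

α = 1 + [I]/Ki = 1 + 0.376/0.731 = 1.514.
For a noncompetitive inhibitor, Vmax is reduced to Vmax/α while Km is unchanged: Km,app = 6.38 mM, Vmax,app = 82.5 μmol/min.
v = Vmax,app·[S]/(Km,app + [S]) = 82.5 × 2.39/(6.38 + 2.39) = 22.5 μmol/min.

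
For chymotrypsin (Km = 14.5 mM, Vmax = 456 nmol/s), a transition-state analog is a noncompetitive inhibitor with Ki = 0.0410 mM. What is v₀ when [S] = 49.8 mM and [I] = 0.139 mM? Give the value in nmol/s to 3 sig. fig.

80.4 nmol/s

With α = 1 + [I]/Ki = 1 + 0.139/0.0410 = 4.390, the noncompetitive rate law is v = (Vmax/α)·[S] / (Km + [S]).
v = (456/4.390)×49.8 / (14.5 + 49.8) = 5173/64.30 = 80.4 nmol/s.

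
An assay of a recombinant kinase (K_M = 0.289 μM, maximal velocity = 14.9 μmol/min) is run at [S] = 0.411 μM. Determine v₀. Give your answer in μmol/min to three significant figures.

[S]/(Km+[S]) = 0.411/0.7000 = 0.5871, the fractional saturation.
v = 0.5871 × Vmax = 0.5871 × 14.9 = 8.75 μmol/min.

8.75 μmol/min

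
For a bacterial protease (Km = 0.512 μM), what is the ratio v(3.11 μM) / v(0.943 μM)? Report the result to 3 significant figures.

1.32

Since Vmax cancels, v₂/v₁ = [S]₂(Km+[S]₁) / [S]₁(Km+[S]₂).
= 3.11×(0.512+0.943) / (0.943×(0.512+3.11)) = 4.525/3.416 = 1.32.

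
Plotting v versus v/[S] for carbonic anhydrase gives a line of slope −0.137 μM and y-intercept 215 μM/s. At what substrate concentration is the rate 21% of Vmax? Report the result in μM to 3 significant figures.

The Eadie–Hofstee slope gives Km = 0.137 μM (slope = −Km).
v/Vmax = [S]/(Km+[S]) = 0.21 ⇒ [S] = Km·0.21/(1−0.21) = 0.137 × 0.2658 = 0.0364 μM.

0.0364 μM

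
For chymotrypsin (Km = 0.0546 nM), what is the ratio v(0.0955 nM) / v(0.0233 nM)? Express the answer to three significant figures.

2.13

Since Vmax cancels, v₂/v₁ = [S]₂(Km+[S]₁) / [S]₁(Km+[S]₂).
= 0.0955×(0.0546+0.0233) / (0.0233×(0.0546+0.0955)) = 0.007439/0.003497 = 2.13.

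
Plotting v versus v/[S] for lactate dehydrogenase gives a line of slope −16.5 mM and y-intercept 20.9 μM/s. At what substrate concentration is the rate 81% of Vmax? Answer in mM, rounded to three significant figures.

70.3 mM

The Eadie–Hofstee slope gives Km = 16.5 mM (slope = −Km).
v/Vmax = [S]/(Km+[S]) = 0.81 ⇒ [S] = Km·0.81/(1−0.81) = 16.5 × 4.263 = 70.3 mM.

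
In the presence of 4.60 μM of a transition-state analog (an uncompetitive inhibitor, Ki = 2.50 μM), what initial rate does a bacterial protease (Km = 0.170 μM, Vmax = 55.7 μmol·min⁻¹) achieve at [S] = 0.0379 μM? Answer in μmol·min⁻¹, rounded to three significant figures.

α = 1 + [I]/Ki = 1 + 4.60/2.50 = 2.840.
For an uncompetitive inhibitor, both parameters are divided by α, giving Vmax/α and Km/α: Km,app = 0.0599 μM, Vmax,app = 19.6 μmol·min⁻¹.
v = Vmax,app·[S]/(Km,app + [S]) = 19.6 × 0.0379/(0.0599 + 0.0379) = 7.60 μmol·min⁻¹.

7.60 μmol·min⁻¹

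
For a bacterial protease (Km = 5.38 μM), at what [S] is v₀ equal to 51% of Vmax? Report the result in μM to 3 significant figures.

5.60 μM

v/Vmax = [S]/(Km+[S]) = 0.51, so [S] = Km·0.51/(1 − 0.51) = 5.38 × 1.041.
[S] = 5.60 μM.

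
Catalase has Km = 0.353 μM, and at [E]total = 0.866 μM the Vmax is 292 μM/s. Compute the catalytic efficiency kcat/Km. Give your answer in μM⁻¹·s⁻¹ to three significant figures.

kcat = Vmax/[E]total = 292/0.866 = 337 s⁻¹.
kcat/Km = 337/0.353 = 955 μM⁻¹·s⁻¹.

955 μM⁻¹·s⁻¹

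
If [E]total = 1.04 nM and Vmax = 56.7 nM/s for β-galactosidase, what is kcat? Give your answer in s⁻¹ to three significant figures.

kcat = Vmax/[E]total = 56.7 nM/s / 1.04 nM = 54.5 s⁻¹.

54.5 s⁻¹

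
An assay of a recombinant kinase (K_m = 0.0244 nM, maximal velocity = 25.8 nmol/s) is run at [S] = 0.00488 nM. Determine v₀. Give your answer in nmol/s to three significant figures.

4.30 nmol/s

v = Vmax·[S]/(Km + [S]) = 25.8 × 0.00488 / (0.0244 + 0.00488)
  = 0.1259 / 0.02928 = 4.30 nmol/s.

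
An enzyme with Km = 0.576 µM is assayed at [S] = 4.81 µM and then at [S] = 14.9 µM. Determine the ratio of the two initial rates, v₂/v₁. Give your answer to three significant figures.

1.08

Since Vmax cancels, v₂/v₁ = [S]₂(Km+[S]₁) / [S]₁(Km+[S]₂).
= 14.9×(0.576+4.81) / (4.81×(0.576+14.9)) = 80.25/74.44 = 1.08.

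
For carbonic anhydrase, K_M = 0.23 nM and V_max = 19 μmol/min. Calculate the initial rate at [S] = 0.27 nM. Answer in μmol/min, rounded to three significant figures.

10.3 μmol/min

v = Vmax·[S]/(Km + [S]) = 19 × 0.27 / (0.23 + 0.27)
  = 5.130 / 0.5000 = 10.3 μmol/min.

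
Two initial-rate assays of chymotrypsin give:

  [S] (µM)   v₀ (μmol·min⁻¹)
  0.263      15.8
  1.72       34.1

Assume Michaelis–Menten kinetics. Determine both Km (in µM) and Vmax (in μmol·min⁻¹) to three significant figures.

Km = 0.455 µM; Vmax = 43.1 μmol·min⁻¹

In reciprocal form, 1/v = (Km/Vmax)·(1/[S]) + 1/Vmax. The two points give (1/[S], 1/v) = (3.802, 0.06329) and (0.5814, 0.02933).
Slope = (0.06329 − 0.02933)/(3.802 − 0.5814) = 0.01055; intercept = 0.06329 − 0.01055×3.802 = 0.02319.
Vmax = 1/intercept = 43.1 μmol·min⁻¹; Km = slope × Vmax = 0.01055 × 43.1 = 0.455 µM.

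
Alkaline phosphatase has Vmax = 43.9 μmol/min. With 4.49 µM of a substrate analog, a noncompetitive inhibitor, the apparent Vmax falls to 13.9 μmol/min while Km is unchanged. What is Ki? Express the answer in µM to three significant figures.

2.08 µM

Noncompetitive: Vmax,app = Vmax/α with α = 1 + [I]/Ki.
α = Vmax/Vmax,app = 43.9/13.9 = 3.158.
Since α = 1 + [I]/Ki, [I]/Ki = 3.158 − 1 = 2.158 and Ki = 4.49/2.158 = 2.08 µM.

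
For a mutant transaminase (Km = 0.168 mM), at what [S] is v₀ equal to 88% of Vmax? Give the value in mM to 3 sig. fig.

v/Vmax = [S]/(Km+[S]) = 0.88, so [S] = Km·0.88/(1 − 0.88) = 0.168 × 7.333.
[S] = 1.23 mM.

1.23 mM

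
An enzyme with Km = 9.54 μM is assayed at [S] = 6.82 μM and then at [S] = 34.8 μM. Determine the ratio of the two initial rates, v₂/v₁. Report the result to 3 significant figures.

1.88

The fractional saturations are [S]/(Km+[S]) = 6.82/16.36 = 0.4169 and 34.8/44.34 = 0.7848.
v₂/v₁ is just their ratio: 0.7848/0.4169 = 1.88.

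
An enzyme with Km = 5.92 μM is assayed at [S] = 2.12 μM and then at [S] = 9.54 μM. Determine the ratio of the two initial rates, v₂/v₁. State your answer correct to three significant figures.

2.34

Since Vmax cancels, v₂/v₁ = [S]₂(Km+[S]₁) / [S]₁(Km+[S]₂).
= 9.54×(5.92+2.12) / (2.12×(5.92+9.54)) = 76.70/32.78 = 2.34.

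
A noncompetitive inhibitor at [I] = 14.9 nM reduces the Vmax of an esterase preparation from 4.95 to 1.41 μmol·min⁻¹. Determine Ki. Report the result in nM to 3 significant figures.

5.93 nM

Noncompetitive: Vmax,app = Vmax/α with α = 1 + [I]/Ki.
α = Vmax/Vmax,app = 4.95/1.41 = 3.511.
Since α = 1 + [I]/Ki, [I]/Ki = 3.511 − 1 = 2.511 and Ki = 14.9/2.511 = 5.93 nM.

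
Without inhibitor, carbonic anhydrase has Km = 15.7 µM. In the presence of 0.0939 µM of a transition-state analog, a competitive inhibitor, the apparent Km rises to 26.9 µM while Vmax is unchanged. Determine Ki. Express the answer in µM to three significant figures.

0.132 µM

Competitive: Km,app = α·Km with α = 1 + [I]/Ki.
α = Km,app/Km = 26.9/15.7 = 1.713.
Ki = [I]/(α − 1) = 0.0939/0.7134 = 0.132 µM.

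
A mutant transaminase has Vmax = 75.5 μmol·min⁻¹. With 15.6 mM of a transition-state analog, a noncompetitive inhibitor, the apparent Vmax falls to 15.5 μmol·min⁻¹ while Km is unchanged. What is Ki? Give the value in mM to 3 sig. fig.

Noncompetitive: Vmax,app = Vmax/α with α = 1 + [I]/Ki.
α = Vmax/Vmax,app = 75.5/15.5 = 4.871.
Ki = [I]/(α − 1) = 15.6/3.871 = 4.03 mM.

4.03 mM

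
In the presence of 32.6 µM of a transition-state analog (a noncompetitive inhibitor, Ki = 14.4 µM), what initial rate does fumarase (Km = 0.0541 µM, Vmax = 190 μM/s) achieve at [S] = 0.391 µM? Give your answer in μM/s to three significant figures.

With α = 1 + [I]/Ki = 1 + 32.6/14.4 = 3.264, the noncompetitive rate law is v = (Vmax/α)·[S] / (Km + [S]).
v = (190/3.264)×0.391 / (0.0541 + 0.391) = 22.76/0.4451 = 51.1 μM/s.

51.1 μM/s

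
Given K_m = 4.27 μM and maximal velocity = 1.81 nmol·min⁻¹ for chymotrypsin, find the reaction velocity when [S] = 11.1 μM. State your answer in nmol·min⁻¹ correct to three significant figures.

v = Vmax·[S]/(Km + [S]) = 1.81 × 11.1 / (4.27 + 11.1)
  = 20.09 / 15.37 = 1.31 nmol·min⁻¹.

1.31 nmol·min⁻¹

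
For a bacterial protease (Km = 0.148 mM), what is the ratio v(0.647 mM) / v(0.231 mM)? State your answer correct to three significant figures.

1.34

Since Vmax cancels, v₂/v₁ = [S]₂(Km+[S]₁) / [S]₁(Km+[S]₂).
= 0.647×(0.148+0.231) / (0.231×(0.148+0.647)) = 0.2452/0.1836 = 1.34.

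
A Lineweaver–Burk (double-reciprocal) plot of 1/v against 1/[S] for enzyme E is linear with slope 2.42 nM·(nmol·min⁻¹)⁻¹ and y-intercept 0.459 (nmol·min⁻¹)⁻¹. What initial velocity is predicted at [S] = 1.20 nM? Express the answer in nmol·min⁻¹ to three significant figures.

0.404 nmol·min⁻¹

The y-intercept is 1/Vmax, so Vmax = 1/0.459 = 2.18 nmol·min⁻¹.
The slope is Km/Vmax, so Km = 2.42 × 2.18 = 5.27 nM.
Then v = 2.18 × 1.20/(5.27 + 1.20) = 0.404 nmol·min⁻¹.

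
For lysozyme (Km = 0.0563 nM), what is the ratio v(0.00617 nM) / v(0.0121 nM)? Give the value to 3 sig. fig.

Since Vmax cancels, v₂/v₁ = [S]₂(Km+[S]₁) / [S]₁(Km+[S]₂).
= 0.00617×(0.0563+0.0121) / (0.0121×(0.0563+0.00617)) = 0.0004220/0.0007559 = 0.558.

0.558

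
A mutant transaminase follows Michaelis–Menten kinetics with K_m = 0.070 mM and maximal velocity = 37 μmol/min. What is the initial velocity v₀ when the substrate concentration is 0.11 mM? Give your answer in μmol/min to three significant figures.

v = Vmax·[S]/(Km + [S]) = 37 × 0.11 / (0.070 + 0.11)
  = 4.070 / 0.1800 = 22.6 μmol/min.

22.6 μmol/min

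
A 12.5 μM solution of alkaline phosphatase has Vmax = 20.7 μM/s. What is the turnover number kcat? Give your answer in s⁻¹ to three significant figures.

1.66 s⁻¹

kcat = Vmax/[E]total = 20.7 μM/s / 12.5 μM = 1.66 s⁻¹.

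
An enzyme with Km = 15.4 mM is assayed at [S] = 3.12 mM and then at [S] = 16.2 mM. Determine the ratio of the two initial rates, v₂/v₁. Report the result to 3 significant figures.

The fractional saturations are [S]/(Km+[S]) = 3.12/18.52 = 0.1685 and 16.2/31.60 = 0.5127.
v₂/v₁ is just their ratio: 0.5127/0.1685 = 3.04.

3.04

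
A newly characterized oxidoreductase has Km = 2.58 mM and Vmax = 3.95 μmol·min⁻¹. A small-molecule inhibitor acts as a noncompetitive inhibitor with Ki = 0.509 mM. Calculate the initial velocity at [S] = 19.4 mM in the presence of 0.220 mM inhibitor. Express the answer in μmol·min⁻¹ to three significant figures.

α = 1 + [I]/Ki = 1 + 0.220/0.509 = 1.432.
For a noncompetitive inhibitor, Vmax is reduced to Vmax/α while Km is unchanged: Km,app = 2.58 mM, Vmax,app = 2.76 μmol·min⁻¹.
v = Vmax,app·[S]/(Km,app + [S]) = 2.76 × 19.4/(2.58 + 19.4) = 2.43 μmol·min⁻¹.

2.43 μmol·min⁻¹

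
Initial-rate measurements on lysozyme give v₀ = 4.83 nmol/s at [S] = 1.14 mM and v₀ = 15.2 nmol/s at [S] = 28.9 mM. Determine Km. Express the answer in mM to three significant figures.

2.79 mM

In reciprocal form, 1/v = (Km/Vmax)·(1/[S]) + 1/Vmax. The two points give (1/[S], 1/v) = (0.8772, 0.2070) and (0.03460, 0.06579).
Slope = (0.2070 − 0.06579)/(0.8772 − 0.03460) = 0.1676; intercept = 0.2070 − 0.1676×0.8772 = 0.05999.
Vmax = 1/intercept = 16.7 nmol/s; Km = slope × Vmax = 0.1676 × 16.7 = 2.79 mM.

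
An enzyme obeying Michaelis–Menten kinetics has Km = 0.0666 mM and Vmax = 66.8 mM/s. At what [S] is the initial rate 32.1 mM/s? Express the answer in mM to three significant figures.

The required fractional saturation is v/Vmax = 32.1/66.8 = 0.4805.
Then [S]/(Km+[S]) = 0.4805 ⇒ [S] = 0.0666 × 0.4805/(1 − 0.4805) = 0.0616 mM.

0.0616 mM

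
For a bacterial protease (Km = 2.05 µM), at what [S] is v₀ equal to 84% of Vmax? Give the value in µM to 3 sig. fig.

10.8 µM

v/Vmax = [S]/(Km+[S]) = 0.84, so [S] = Km·0.84/(1 − 0.84) = 2.05 × 5.250.
[S] = 10.8 µM.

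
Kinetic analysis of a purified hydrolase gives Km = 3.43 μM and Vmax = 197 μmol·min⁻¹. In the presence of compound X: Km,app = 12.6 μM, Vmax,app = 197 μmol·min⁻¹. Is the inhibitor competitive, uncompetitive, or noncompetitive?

competitive

Km increases (3.43 → 12.6 μM) while Vmax is unchanged — the hallmark of competitive inhibition.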